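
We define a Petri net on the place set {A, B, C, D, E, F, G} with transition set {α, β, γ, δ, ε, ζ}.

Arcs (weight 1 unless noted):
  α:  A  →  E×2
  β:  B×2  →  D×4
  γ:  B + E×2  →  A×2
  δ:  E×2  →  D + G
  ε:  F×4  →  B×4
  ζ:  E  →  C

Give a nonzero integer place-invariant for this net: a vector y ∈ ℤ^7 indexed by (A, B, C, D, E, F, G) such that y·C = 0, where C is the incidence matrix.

y = (A:2, B:2, C:1, D:1, E:1, F:2, G:1)

Incidence matrix C (rows=places, cols=transitions):
        α    β    γ    δ    ε    ζ
    A  -1    0    2    0    0    0
    B   0   -2   -1    0    4    0
    C   0    0    0    0    0    1
    D   0    4    0    1    0    0
    E   2    0   -2   -2    0   -1
    F   0    0    0    0   -4    0
    G   0    0    0    1    0    0

Candidate y = [2, 2, 1, 1, 1, 2, 1]; check y·C column-wise:
  col α: 2·-1 + 2·0 + 1·0 + 1·0 + 1·2 + 2·0 + 1·0 = 0
  col β: 2·0 + 2·-2 + 1·0 + 1·4 + 1·0 + 2·0 + 1·0 = 0
  col γ: 2·2 + 2·-1 + 1·0 + 1·0 + 1·-2 + 2·0 + 1·0 = 0
  col δ: 2·0 + 2·0 + 1·0 + 1·1 + 1·-2 + 2·0 + 1·1 = 0
  col ε: 2·0 + 2·4 + 1·0 + 1·0 + 1·0 + 2·-4 + 1·0 = 0
  col ζ: 2·0 + 2·0 + 1·1 + 1·0 + 1·-1 + 2·0 + 1·0 = 0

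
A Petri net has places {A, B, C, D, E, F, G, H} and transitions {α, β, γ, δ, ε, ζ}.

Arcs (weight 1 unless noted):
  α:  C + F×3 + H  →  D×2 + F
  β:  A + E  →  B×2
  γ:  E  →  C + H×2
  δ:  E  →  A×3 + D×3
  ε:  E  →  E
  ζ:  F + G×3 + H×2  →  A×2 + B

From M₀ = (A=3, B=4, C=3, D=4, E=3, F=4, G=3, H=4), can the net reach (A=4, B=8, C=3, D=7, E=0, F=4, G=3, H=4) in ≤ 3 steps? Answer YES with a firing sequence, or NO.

YES — reachable via ⟨β, β, δ⟩ (3 firings)

step 1: fire β:  (A=3, B=4, C=3, D=4, E=3, F=4, G=3, H=4) → (A=2, B=6, C=3, D=4, E=2, F=4, G=3, H=4)
step 2: fire β:  (A=2, B=6, C=3, D=4, E=2, F=4, G=3, H=4) → (A=1, B=8, C=3, D=4, E=1, F=4, G=3, H=4)
step 3: fire δ:  (A=1, B=8, C=3, D=4, E=1, F=4, G=3, H=4) → (A=4, B=8, C=3, D=7, E=0, F=4, G=3, H=4)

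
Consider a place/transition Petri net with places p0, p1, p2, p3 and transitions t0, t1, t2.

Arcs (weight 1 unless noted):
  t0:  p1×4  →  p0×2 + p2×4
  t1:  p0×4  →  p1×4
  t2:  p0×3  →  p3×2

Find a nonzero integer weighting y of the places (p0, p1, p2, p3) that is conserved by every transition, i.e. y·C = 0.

y = (p0:2, p1:2, p2:1, p3:3)

Incidence matrix C (rows=places, cols=transitions):
       t0   t1   t2
   p0   2   -4   -3
   p1  -4    4    0
   p2   4    0    0
   p3   0    0    2

Candidate y = [2, 2, 1, 3]; check y·C column-wise:
  col t0: 2·2 + 2·-4 + 1·4 + 3·0 = 0
  col t1: 2·-4 + 2·4 + 1·0 + 3·0 = 0
  col t2: 2·-3 + 2·0 + 1·0 + 3·2 = 0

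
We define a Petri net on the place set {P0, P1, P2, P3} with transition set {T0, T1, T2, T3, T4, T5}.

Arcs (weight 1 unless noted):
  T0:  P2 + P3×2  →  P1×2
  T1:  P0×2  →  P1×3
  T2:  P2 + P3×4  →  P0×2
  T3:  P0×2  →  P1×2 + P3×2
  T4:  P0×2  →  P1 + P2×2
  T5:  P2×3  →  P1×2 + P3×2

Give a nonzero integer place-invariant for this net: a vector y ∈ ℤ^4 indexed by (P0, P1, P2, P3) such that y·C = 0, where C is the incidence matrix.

y = (P0:3, P1:2, P2:2, P3:1)

Incidence matrix C (rows=places, cols=transitions):
       T0   T1   T2   T3   T4   T5
   P0   0   -2    2   -2   -2    0
   P1   2    3    0    2    1    2
   P2  -1    0   -1    0    2   -3
   P3  -2    0   -4    2    0    2

Candidate y = [3, 2, 2, 1]; check y·C column-wise:
  col T0: 3·0 + 2·2 + 2·-1 + 1·-2 = 0
  col T1: 3·-2 + 2·3 + 2·0 + 1·0 = 0
  col T2: 3·2 + 2·0 + 2·-1 + 1·-4 = 0
  col T3: 3·-2 + 2·2 + 2·0 + 1·2 = 0
  col T4: 3·-2 + 2·1 + 2·2 + 1·0 = 0
  col T5: 3·0 + 2·2 + 2·-3 + 1·2 = 0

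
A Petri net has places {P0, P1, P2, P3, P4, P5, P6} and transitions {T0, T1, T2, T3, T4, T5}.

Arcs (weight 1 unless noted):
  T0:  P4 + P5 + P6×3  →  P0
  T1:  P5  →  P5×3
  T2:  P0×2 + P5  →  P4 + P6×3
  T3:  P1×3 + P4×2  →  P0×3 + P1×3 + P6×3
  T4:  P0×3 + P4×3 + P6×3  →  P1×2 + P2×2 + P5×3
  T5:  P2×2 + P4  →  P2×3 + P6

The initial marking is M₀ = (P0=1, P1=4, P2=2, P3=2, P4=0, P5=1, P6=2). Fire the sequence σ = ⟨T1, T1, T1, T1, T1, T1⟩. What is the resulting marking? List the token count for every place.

step 1: fire T1:  (P0=1, P1=4, P2=2, P3=2, P4=0, P5=1, P6=2) → (P0=1, P1=4, P2=2, P3=2, P4=0, P5=3, P6=2)
step 2: fire T1:  (P0=1, P1=4, P2=2, P3=2, P4=0, P5=3, P6=2) → (P0=1, P1=4, P2=2, P3=2, P4=0, P5=5, P6=2)
step 3: fire T1:  (P0=1, P1=4, P2=2, P3=2, P4=0, P5=5, P6=2) → (P0=1, P1=4, P2=2, P3=2, P4=0, P5=7, P6=2)
step 4: fire T1:  (P0=1, P1=4, P2=2, P3=2, P4=0, P5=7, P6=2) → (P0=1, P1=4, P2=2, P3=2, P4=0, P5=9, P6=2)
step 5: fire T1:  (P0=1, P1=4, P2=2, P3=2, P4=0, P5=9, P6=2) → (P0=1, P1=4, P2=2, P3=2, P4=0, P5=11, P6=2)
step 6: fire T1:  (P0=1, P1=4, P2=2, P3=2, P4=0, P5=11, P6=2) → (P0=1, P1=4, P2=2, P3=2, P4=0, P5=13, P6=2)

(P0=1, P1=4, P2=2, P3=2, P4=0, P5=13, P6=2)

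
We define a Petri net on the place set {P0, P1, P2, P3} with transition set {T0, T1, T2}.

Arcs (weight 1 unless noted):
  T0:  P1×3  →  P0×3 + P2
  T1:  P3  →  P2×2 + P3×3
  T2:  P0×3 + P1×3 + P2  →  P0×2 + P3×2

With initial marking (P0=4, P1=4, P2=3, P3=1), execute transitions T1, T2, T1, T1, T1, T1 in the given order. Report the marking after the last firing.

(P0=3, P1=1, P2=12, P3=13)

step 1: fire T1:  (P0=4, P1=4, P2=3, P3=1) → (P0=4, P1=4, P2=5, P3=3)
step 2: fire T2:  (P0=4, P1=4, P2=5, P3=3) → (P0=3, P1=1, P2=4, P3=5)
step 3: fire T1:  (P0=3, P1=1, P2=4, P3=5) → (P0=3, P1=1, P2=6, P3=7)
step 4: fire T1:  (P0=3, P1=1, P2=6, P3=7) → (P0=3, P1=1, P2=8, P3=9)
step 5: fire T1:  (P0=3, P1=1, P2=8, P3=9) → (P0=3, P1=1, P2=10, P3=11)
step 6: fire T1:  (P0=3, P1=1, P2=10, P3=11) → (P0=3, P1=1, P2=12, P3=13)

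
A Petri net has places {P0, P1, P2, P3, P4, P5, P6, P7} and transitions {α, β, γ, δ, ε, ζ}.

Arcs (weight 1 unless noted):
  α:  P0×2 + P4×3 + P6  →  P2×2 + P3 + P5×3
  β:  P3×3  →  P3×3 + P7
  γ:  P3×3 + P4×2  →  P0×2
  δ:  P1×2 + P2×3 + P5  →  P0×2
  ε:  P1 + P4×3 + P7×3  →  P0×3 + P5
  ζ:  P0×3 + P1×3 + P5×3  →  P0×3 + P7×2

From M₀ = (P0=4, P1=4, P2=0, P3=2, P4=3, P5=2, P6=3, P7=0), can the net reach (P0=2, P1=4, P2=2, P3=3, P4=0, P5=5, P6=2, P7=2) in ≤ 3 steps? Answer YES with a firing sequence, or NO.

step 1: fire α:  (P0=4, P1=4, P2=0, P3=2, P4=3, P5=2, P6=3, P7=0) → (P0=2, P1=4, P2=2, P3=3, P4=0, P5=5, P6=2, P7=0)
step 2: fire β:  (P0=2, P1=4, P2=2, P3=3, P4=0, P5=5, P6=2, P7=0) → (P0=2, P1=4, P2=2, P3=3, P4=0, P5=5, P6=2, P7=1)
step 3: fire β:  (P0=2, P1=4, P2=2, P3=3, P4=0, P5=5, P6=2, P7=1) → (P0=2, P1=4, P2=2, P3=3, P4=0, P5=5, P6=2, P7=2)

YES — reachable via ⟨α, β, β⟩ (3 firings)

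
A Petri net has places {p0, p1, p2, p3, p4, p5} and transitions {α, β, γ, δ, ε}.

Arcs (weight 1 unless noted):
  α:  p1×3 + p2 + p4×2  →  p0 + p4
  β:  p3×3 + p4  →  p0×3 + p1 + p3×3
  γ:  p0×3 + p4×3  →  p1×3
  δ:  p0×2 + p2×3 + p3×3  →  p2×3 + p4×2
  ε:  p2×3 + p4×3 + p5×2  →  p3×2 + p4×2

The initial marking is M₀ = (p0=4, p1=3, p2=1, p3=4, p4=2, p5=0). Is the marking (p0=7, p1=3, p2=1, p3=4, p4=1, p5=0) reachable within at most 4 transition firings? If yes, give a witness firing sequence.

depth 0: 1 marking
depth 1: 3 markings reached so far
depth 2: 5 markings reached so far
depth 3: 5 markings reached so far
(frontier empty at depth 3; search complete)
target is not among the 5 markings reachable within 4 steps

NO — not reachable within 4 firings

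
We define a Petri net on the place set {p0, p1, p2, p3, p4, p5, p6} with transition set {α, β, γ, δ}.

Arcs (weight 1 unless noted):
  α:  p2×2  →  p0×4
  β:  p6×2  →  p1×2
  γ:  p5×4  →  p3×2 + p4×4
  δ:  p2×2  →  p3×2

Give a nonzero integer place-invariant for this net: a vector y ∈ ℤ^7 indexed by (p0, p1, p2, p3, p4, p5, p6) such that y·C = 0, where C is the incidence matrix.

Incidence matrix C (rows=places, cols=transitions):
        α    β    γ    δ
   p0   4    0    0    0
   p1   0    2    0    0
   p2  -2    0    0   -2
   p3   0    0    2    2
   p4   0    0    4    0
   p5   0    0   -4    0
   p6   0   -2    0    0

Candidate y = [1, 0, 2, 2, -1, 0, 0]; check y·C column-wise:
  col α: 1·4 + 2·-2 + 2·0 + -1·0 = 0
  col β: 1·0 + 0·2 + 2·0 + 2·0 + -1·0 + 0·-2 = 0
  col γ: 1·0 + 2·0 + 2·2 + -1·4 + 0·-4 = 0
  col δ: 1·0 + 2·-2 + 2·2 + -1·0 = 0

y = (p0:1, p1:0, p2:2, p3:2, p4:-1, p5:0, p6:0)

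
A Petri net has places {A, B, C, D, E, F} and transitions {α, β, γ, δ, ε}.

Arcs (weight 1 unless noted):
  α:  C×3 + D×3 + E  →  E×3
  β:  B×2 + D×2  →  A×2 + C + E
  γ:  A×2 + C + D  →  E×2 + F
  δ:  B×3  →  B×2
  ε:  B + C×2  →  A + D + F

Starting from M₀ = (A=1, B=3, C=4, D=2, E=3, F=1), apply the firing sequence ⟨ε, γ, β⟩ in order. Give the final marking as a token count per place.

step 1: fire ε:  (A=1, B=3, C=4, D=2, E=3, F=1) → (A=2, B=2, C=2, D=3, E=3, F=2)
step 2: fire γ:  (A=2, B=2, C=2, D=3, E=3, F=2) → (A=0, B=2, C=1, D=2, E=5, F=3)
step 3: fire β:  (A=0, B=2, C=1, D=2, E=5, F=3) → (A=2, B=0, C=2, D=0, E=6, F=3)

(A=2, B=0, C=2, D=0, E=6, F=3)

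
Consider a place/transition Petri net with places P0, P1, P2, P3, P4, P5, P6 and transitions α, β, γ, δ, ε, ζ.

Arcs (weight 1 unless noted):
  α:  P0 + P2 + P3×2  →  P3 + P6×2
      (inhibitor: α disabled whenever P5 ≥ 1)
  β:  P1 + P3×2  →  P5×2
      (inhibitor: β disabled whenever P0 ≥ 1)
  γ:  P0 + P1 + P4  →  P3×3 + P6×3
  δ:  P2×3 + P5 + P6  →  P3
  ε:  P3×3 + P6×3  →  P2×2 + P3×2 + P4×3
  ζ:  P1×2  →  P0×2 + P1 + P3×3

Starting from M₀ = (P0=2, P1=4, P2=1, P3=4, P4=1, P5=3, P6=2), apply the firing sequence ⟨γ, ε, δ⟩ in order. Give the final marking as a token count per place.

(P0=1, P1=3, P2=0, P3=7, P4=3, P5=2, P6=1)

step 1: fire γ:  (P0=2, P1=4, P2=1, P3=4, P4=1, P5=3, P6=2) → (P0=1, P1=3, P2=1, P3=7, P4=0, P5=3, P6=5)
step 2: fire ε:  (P0=1, P1=3, P2=1, P3=7, P4=0, P5=3, P6=5) → (P0=1, P1=3, P2=3, P3=6, P4=3, P5=3, P6=2)
step 3: fire δ:  (P0=1, P1=3, P2=3, P3=6, P4=3, P5=3, P6=2) → (P0=1, P1=3, P2=0, P3=7, P4=3, P5=2, P6=1)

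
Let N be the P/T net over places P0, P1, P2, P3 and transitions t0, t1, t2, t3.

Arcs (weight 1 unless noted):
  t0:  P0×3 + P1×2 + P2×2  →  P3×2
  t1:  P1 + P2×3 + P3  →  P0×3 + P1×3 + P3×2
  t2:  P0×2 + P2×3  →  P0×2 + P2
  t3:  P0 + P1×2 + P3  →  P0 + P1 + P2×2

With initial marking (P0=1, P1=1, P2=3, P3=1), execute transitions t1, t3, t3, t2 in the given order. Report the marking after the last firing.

(P0=4, P1=1, P2=2, P3=0)

step 1: fire t1:  (P0=1, P1=1, P2=3, P3=1) → (P0=4, P1=3, P2=0, P3=2)
step 2: fire t3:  (P0=4, P1=3, P2=0, P3=2) → (P0=4, P1=2, P2=2, P3=1)
step 3: fire t3:  (P0=4, P1=2, P2=2, P3=1) → (P0=4, P1=1, P2=4, P3=0)
step 4: fire t2:  (P0=4, P1=1, P2=4, P3=0) → (P0=4, P1=1, P2=2, P3=0)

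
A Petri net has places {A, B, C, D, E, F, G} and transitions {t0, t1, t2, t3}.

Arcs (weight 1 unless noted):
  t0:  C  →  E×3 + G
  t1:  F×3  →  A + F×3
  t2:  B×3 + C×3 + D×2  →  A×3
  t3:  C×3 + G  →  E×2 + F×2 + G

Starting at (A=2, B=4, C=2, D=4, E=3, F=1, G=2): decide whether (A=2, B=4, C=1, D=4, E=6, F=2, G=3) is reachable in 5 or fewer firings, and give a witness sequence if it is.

NO — not reachable within 5 firings

depth 0: 1 marking
depth 1: 2 markings reached so far
depth 2: 3 markings reached so far
depth 3: 3 markings reached so far
(frontier empty at depth 3; search complete)
target is not among the 3 markings reachable within 5 steps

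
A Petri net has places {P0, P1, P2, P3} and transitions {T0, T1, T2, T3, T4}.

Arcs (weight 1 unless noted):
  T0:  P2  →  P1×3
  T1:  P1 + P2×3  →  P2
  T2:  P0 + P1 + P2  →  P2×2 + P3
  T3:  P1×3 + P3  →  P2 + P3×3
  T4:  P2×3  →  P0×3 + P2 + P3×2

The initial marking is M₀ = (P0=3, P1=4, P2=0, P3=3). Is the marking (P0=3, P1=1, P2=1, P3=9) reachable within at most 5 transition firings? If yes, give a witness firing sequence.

YES — reachable via ⟨T3, T0, T3, T0, T3⟩ (5 firings)

step 1: fire T3:  (P0=3, P1=4, P2=0, P3=3) → (P0=3, P1=1, P2=1, P3=5)
step 2: fire T0:  (P0=3, P1=1, P2=1, P3=5) → (P0=3, P1=4, P2=0, P3=5)
step 3: fire T3:  (P0=3, P1=4, P2=0, P3=5) → (P0=3, P1=1, P2=1, P3=7)
step 4: fire T0:  (P0=3, P1=1, P2=1, P3=7) → (P0=3, P1=4, P2=0, P3=7)
step 5: fire T3:  (P0=3, P1=4, P2=0, P3=7) → (P0=3, P1=1, P2=1, P3=9)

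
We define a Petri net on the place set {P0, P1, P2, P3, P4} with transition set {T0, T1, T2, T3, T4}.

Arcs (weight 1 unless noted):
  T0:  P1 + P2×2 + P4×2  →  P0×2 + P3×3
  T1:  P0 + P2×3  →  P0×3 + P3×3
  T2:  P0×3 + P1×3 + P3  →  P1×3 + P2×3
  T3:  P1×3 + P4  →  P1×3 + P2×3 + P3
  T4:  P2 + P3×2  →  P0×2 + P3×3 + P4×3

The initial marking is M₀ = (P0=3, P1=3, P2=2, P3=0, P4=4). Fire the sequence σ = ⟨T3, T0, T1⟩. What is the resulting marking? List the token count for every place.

step 1: fire T3:  (P0=3, P1=3, P2=2, P3=0, P4=4) → (P0=3, P1=3, P2=5, P3=1, P4=3)
step 2: fire T0:  (P0=3, P1=3, P2=5, P3=1, P4=3) → (P0=5, P1=2, P2=3, P3=4, P4=1)
step 3: fire T1:  (P0=5, P1=2, P2=3, P3=4, P4=1) → (P0=7, P1=2, P2=0, P3=7, P4=1)

(P0=7, P1=2, P2=0, P3=7, P4=1)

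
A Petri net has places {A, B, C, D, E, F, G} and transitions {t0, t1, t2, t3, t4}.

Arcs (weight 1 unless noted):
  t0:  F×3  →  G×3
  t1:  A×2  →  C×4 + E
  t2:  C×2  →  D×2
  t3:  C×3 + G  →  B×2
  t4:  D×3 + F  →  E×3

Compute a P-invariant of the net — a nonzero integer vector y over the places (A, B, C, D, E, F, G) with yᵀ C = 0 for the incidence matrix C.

y = (A:5, B:3, C:2, D:2, E:2, F:0, G:0)

Incidence matrix C (rows=places, cols=transitions):
       t0   t1   t2   t3   t4
    A   0   -2    0    0    0
    B   0    0    0    2    0
    C   0    4   -2   -3    0
    D   0    0    2    0   -3
    E   0    1    0    0    3
    F  -3    0    0    0   -1
    G   3    0    0   -1    0

Candidate y = [5, 3, 2, 2, 2, 0, 0]; check y·C column-wise:
  col t0: 5·0 + 3·0 + 2·0 + 2·0 + 2·0 + 0·-3 + 0·3 = 0
  col t1: 5·-2 + 3·0 + 2·4 + 2·0 + 2·1 = 0
  col t2: 5·0 + 3·0 + 2·-2 + 2·2 + 2·0 = 0
  col t3: 5·0 + 3·2 + 2·-3 + 2·0 + 2·0 + 0·-1 = 0
  col t4: 5·0 + 3·0 + 2·0 + 2·-3 + 2·3 + 0·-1 = 0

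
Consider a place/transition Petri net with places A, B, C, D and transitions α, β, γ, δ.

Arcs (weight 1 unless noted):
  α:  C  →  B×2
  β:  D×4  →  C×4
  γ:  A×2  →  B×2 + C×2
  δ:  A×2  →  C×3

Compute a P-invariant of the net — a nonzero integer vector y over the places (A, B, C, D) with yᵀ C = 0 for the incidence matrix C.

y = (A:3, B:1, C:2, D:2)

Incidence matrix C (rows=places, cols=transitions):
        α    β    γ    δ
    A   0    0   -2   -2
    B   2    0    2    0
    C  -1    4    2    3
    D   0   -4    0    0

Candidate y = [3, 1, 2, 2]; check y·C column-wise:
  col α: 3·0 + 1·2 + 2·-1 + 2·0 = 0
  col β: 3·0 + 1·0 + 2·4 + 2·-4 = 0
  col γ: 3·-2 + 1·2 + 2·2 + 2·0 = 0
  col δ: 3·-2 + 1·0 + 2·3 + 2·0 = 0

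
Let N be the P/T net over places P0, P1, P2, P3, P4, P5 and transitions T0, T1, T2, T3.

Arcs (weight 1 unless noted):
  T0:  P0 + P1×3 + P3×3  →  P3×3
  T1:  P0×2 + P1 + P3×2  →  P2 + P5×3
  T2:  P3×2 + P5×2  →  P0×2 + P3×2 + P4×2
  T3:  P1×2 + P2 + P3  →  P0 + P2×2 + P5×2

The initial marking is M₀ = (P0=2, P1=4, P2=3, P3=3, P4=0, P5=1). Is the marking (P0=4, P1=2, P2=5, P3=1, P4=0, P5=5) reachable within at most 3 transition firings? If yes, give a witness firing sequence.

NO — not reachable within 3 firings

depth 0: 1 marking
depth 1: 4 markings reached so far
depth 2: 7 markings reached so far
depth 3: 9 markings reached so far
target is not among the 9 markings reachable within 3 steps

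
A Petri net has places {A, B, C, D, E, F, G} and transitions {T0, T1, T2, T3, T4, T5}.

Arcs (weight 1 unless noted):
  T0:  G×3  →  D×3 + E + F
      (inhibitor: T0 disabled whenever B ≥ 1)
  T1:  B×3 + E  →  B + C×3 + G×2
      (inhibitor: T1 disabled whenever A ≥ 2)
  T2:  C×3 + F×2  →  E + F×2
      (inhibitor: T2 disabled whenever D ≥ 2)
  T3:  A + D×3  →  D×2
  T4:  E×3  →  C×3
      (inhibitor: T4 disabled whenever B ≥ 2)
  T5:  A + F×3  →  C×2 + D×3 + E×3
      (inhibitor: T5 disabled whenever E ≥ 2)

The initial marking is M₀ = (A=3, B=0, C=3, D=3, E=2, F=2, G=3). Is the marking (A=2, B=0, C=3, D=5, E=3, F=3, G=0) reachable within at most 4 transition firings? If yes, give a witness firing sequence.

YES — reachable via ⟨T0, T3⟩ (2 firings)

step 1: fire T0:  (A=3, B=0, C=3, D=3, E=2, F=2, G=3) → (A=3, B=0, C=3, D=6, E=3, F=3, G=0)
step 2: fire T3:  (A=3, B=0, C=3, D=6, E=3, F=3, G=0) → (A=2, B=0, C=3, D=5, E=3, F=3, G=0)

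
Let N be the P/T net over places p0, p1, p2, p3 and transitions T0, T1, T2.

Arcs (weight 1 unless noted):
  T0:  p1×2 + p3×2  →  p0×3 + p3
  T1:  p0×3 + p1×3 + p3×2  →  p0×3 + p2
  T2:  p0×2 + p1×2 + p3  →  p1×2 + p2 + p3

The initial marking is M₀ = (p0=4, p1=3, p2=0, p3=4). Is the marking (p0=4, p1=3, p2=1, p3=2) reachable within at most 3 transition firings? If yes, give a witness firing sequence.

NO — not reachable within 3 firings

depth 0: 1 marking
depth 1: 4 markings reached so far
depth 2: 6 markings reached so far
depth 3: 7 markings reached so far
target is not among the 7 markings reachable within 3 steps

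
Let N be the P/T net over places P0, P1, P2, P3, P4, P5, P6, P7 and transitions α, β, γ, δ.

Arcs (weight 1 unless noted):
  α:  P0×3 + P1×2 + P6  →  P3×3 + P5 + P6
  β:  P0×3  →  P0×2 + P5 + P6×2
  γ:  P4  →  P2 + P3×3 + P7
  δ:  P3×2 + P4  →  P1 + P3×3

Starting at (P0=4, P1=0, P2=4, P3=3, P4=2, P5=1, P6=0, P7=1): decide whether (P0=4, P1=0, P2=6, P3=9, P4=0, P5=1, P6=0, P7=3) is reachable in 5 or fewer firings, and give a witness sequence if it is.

YES — reachable via ⟨γ, γ⟩ (2 firings)

step 1: fire γ:  (P0=4, P1=0, P2=4, P3=3, P4=2, P5=1, P6=0, P7=1) → (P0=4, P1=0, P2=5, P3=6, P4=1, P5=1, P6=0, P7=2)
step 2: fire γ:  (P0=4, P1=0, P2=5, P3=6, P4=1, P5=1, P6=0, P7=2) → (P0=4, P1=0, P2=6, P3=9, P4=0, P5=1, P6=0, P7=3)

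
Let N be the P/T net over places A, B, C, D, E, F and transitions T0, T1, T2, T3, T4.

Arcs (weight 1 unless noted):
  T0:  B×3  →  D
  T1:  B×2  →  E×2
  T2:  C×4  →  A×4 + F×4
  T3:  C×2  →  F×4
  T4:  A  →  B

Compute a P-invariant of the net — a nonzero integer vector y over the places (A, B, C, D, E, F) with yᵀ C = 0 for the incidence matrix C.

y = (A:1, B:1, C:2, D:3, E:1, F:1)

Incidence matrix C (rows=places, cols=transitions):
       T0   T1   T2   T3   T4
    A   0    0    4    0   -1
    B  -3   -2    0    0    1
    C   0    0   -4   -2    0
    D   1    0    0    0    0
    E   0    2    0    0    0
    F   0    0    4    4    0

Candidate y = [1, 1, 2, 3, 1, 1]; check y·C column-wise:
  col T0: 1·0 + 1·-3 + 2·0 + 3·1 + 1·0 + 1·0 = 0
  col T1: 1·0 + 1·-2 + 2·0 + 3·0 + 1·2 + 1·0 = 0
  col T2: 1·4 + 1·0 + 2·-4 + 3·0 + 1·0 + 1·4 = 0
  col T3: 1·0 + 1·0 + 2·-2 + 3·0 + 1·0 + 1·4 = 0
  col T4: 1·-1 + 1·1 + 2·0 + 3·0 + 1·0 + 1·0 = 0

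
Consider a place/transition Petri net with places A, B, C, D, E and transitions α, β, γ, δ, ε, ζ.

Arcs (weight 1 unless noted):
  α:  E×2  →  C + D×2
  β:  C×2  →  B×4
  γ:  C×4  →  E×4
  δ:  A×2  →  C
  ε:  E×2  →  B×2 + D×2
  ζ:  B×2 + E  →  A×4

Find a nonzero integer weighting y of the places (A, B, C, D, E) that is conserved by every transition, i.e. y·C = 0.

y = (A:1, B:1, C:2, D:1, E:2)

Incidence matrix C (rows=places, cols=transitions):
        α    β    γ    δ    ε    ζ
    A   0    0    0   -2    0    4
    B   0    4    0    0    2   -2
    C   1   -2   -4    1    0    0
    D   2    0    0    0    2    0
    E  -2    0    4    0   -2   -1

Candidate y = [1, 1, 2, 1, 2]; check y·C column-wise:
  col α: 1·0 + 1·0 + 2·1 + 1·2 + 2·-2 = 0
  col β: 1·0 + 1·4 + 2·-2 + 1·0 + 2·0 = 0
  col γ: 1·0 + 1·0 + 2·-4 + 1·0 + 2·4 = 0
  col δ: 1·-2 + 1·0 + 2·1 + 1·0 + 2·0 = 0
  col ε: 1·0 + 1·2 + 2·0 + 1·2 + 2·-2 = 0
  col ζ: 1·4 + 1·-2 + 2·0 + 1·0 + 2·-1 = 0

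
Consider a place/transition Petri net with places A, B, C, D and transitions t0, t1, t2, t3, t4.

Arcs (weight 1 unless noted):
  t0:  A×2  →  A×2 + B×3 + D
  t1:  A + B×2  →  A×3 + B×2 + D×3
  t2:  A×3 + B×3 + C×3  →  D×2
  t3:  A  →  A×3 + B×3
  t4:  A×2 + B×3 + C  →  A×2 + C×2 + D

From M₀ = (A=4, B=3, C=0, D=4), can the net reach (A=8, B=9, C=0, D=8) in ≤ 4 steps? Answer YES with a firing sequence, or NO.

YES — reachable via ⟨t0, t1, t3⟩ (3 firings)

step 1: fire t0:  (A=4, B=3, C=0, D=4) → (A=4, B=6, C=0, D=5)
step 2: fire t1:  (A=4, B=6, C=0, D=5) → (A=6, B=6, C=0, D=8)
step 3: fire t3:  (A=6, B=6, C=0, D=8) → (A=8, B=9, C=0, D=8)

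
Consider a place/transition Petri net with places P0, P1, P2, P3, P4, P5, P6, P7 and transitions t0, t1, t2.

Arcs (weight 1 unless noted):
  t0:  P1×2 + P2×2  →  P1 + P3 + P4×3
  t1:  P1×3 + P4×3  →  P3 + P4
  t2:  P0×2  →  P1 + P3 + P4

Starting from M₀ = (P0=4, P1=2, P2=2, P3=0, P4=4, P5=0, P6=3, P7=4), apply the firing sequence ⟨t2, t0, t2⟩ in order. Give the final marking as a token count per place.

step 1: fire t2:  (P0=4, P1=2, P2=2, P3=0, P4=4, P5=0, P6=3, P7=4) → (P0=2, P1=3, P2=2, P3=1, P4=5, P5=0, P6=3, P7=4)
step 2: fire t0:  (P0=2, P1=3, P2=2, P3=1, P4=5, P5=0, P6=3, P7=4) → (P0=2, P1=2, P2=0, P3=2, P4=8, P5=0, P6=3, P7=4)
step 3: fire t2:  (P0=2, P1=2, P2=0, P3=2, P4=8, P5=0, P6=3, P7=4) → (P0=0, P1=3, P2=0, P3=3, P4=9, P5=0, P6=3, P7=4)

(P0=0, P1=3, P2=0, P3=3, P4=9, P5=0, P6=3, P7=4)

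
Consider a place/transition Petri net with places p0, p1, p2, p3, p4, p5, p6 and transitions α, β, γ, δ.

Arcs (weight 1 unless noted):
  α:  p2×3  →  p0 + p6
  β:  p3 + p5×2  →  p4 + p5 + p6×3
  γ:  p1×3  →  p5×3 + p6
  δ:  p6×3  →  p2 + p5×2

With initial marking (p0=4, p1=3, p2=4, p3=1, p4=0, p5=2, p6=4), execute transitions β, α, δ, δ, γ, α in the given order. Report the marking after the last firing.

(p0=6, p1=0, p2=0, p3=0, p4=1, p5=8, p6=4)

step 1: fire β:  (p0=4, p1=3, p2=4, p3=1, p4=0, p5=2, p6=4) → (p0=4, p1=3, p2=4, p3=0, p4=1, p5=1, p6=7)
step 2: fire α:  (p0=4, p1=3, p2=4, p3=0, p4=1, p5=1, p6=7) → (p0=5, p1=3, p2=1, p3=0, p4=1, p5=1, p6=8)
step 3: fire δ:  (p0=5, p1=3, p2=1, p3=0, p4=1, p5=1, p6=8) → (p0=5, p1=3, p2=2, p3=0, p4=1, p5=3, p6=5)
step 4: fire δ:  (p0=5, p1=3, p2=2, p3=0, p4=1, p5=3, p6=5) → (p0=5, p1=3, p2=3, p3=0, p4=1, p5=5, p6=2)
step 5: fire γ:  (p0=5, p1=3, p2=3, p3=0, p4=1, p5=5, p6=2) → (p0=5, p1=0, p2=3, p3=0, p4=1, p5=8, p6=3)
step 6: fire α:  (p0=5, p1=0, p2=3, p3=0, p4=1, p5=8, p6=3) → (p0=6, p1=0, p2=0, p3=0, p4=1, p5=8, p6=4)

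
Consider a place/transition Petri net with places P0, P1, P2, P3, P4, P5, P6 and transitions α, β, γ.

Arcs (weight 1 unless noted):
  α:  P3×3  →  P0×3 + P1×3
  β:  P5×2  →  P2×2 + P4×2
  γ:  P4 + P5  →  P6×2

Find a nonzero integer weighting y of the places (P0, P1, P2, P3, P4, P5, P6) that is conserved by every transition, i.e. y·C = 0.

Incidence matrix C (rows=places, cols=transitions):
        α    β    γ
   P0   3    0    0
   P1   3    0    0
   P2   0    2    0
   P3  -3    0    0
   P4   0    2   -1
   P5   0   -2   -1
   P6   0    0    2

Candidate y = [1, -1, 0, 0, 0, 0, 0]; check y·C column-wise:
  col α: 1·3 + -1·3 + 0·-3 = 0
  col β: 1·0 + -1·0 + 0·2 + 0·2 + 0·-2 = 0
  col γ: 1·0 + -1·0 + 0·-1 + 0·-1 + 0·2 = 0

y = (P0:1, P1:-1, P2:0, P3:0, P4:0, P5:0, P6:0)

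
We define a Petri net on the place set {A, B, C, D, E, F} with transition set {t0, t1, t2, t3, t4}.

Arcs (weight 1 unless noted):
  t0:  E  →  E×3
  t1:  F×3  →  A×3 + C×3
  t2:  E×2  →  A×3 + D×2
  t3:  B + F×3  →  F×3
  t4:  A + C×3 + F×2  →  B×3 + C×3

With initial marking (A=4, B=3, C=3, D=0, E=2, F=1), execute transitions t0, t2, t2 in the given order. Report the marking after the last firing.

step 1: fire t0:  (A=4, B=3, C=3, D=0, E=2, F=1) → (A=4, B=3, C=3, D=0, E=4, F=1)
step 2: fire t2:  (A=4, B=3, C=3, D=0, E=4, F=1) → (A=7, B=3, C=3, D=2, E=2, F=1)
step 3: fire t2:  (A=7, B=3, C=3, D=2, E=2, F=1) → (A=10, B=3, C=3, D=4, E=0, F=1)

(A=10, B=3, C=3, D=4, E=0, F=1)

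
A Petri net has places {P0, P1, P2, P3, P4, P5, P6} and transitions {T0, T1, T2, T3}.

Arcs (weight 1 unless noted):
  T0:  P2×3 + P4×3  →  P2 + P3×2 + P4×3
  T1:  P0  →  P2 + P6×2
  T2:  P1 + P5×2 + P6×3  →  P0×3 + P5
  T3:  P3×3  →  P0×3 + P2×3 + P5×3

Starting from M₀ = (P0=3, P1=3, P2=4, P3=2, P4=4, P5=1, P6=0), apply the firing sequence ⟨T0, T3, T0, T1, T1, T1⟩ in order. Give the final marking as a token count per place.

(P0=3, P1=3, P2=6, P3=3, P4=4, P5=4, P6=6)

step 1: fire T0:  (P0=3, P1=3, P2=4, P3=2, P4=4, P5=1, P6=0) → (P0=3, P1=3, P2=2, P3=4, P4=4, P5=1, P6=0)
step 2: fire T3:  (P0=3, P1=3, P2=2, P3=4, P4=4, P5=1, P6=0) → (P0=6, P1=3, P2=5, P3=1, P4=4, P5=4, P6=0)
step 3: fire T0:  (P0=6, P1=3, P2=5, P3=1, P4=4, P5=4, P6=0) → (P0=6, P1=3, P2=3, P3=3, P4=4, P5=4, P6=0)
step 4: fire T1:  (P0=6, P1=3, P2=3, P3=3, P4=4, P5=4, P6=0) → (P0=5, P1=3, P2=4, P3=3, P4=4, P5=4, P6=2)
step 5: fire T1:  (P0=5, P1=3, P2=4, P3=3, P4=4, P5=4, P6=2) → (P0=4, P1=3, P2=5, P3=3, P4=4, P5=4, P6=4)
step 6: fire T1:  (P0=4, P1=3, P2=5, P3=3, P4=4, P5=4, P6=4) → (P0=3, P1=3, P2=6, P3=3, P4=4, P5=4, P6=6)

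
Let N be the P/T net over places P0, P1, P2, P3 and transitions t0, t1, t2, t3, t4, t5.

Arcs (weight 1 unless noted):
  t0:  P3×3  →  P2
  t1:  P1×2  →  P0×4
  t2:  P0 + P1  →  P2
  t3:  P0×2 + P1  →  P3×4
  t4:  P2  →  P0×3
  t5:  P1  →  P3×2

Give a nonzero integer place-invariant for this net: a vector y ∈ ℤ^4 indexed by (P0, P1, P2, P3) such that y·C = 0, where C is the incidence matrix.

y = (P0:1, P1:2, P2:3, P3:1)

Incidence matrix C (rows=places, cols=transitions):
       t0   t1   t2   t3   t4   t5
   P0   0    4   -1   -2    3    0
   P1   0   -2   -1   -1    0   -1
   P2   1    0    1    0   -1    0
   P3  -3    0    0    4    0    2

Candidate y = [1, 2, 3, 1]; check y·C column-wise:
  col t0: 1·0 + 2·0 + 3·1 + 1·-3 = 0
  col t1: 1·4 + 2·-2 + 3·0 + 1·0 = 0
  col t2: 1·-1 + 2·-1 + 3·1 + 1·0 = 0
  col t3: 1·-2 + 2·-1 + 3·0 + 1·4 = 0
  col t4: 1·3 + 2·0 + 3·-1 + 1·0 = 0
  col t5: 1·0 + 2·-1 + 3·0 + 1·2 = 0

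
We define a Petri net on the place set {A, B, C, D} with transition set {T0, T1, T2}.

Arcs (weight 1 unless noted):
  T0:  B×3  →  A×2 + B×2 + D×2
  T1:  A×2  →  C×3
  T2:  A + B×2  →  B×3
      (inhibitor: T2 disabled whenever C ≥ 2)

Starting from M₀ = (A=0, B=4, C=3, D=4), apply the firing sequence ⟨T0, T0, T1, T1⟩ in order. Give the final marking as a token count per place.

step 1: fire T0:  (A=0, B=4, C=3, D=4) → (A=2, B=3, C=3, D=6)
step 2: fire T0:  (A=2, B=3, C=3, D=6) → (A=4, B=2, C=3, D=8)
step 3: fire T1:  (A=4, B=2, C=3, D=8) → (A=2, B=2, C=6, D=8)
step 4: fire T1:  (A=2, B=2, C=6, D=8) → (A=0, B=2, C=9, D=8)

(A=0, B=2, C=9, D=8)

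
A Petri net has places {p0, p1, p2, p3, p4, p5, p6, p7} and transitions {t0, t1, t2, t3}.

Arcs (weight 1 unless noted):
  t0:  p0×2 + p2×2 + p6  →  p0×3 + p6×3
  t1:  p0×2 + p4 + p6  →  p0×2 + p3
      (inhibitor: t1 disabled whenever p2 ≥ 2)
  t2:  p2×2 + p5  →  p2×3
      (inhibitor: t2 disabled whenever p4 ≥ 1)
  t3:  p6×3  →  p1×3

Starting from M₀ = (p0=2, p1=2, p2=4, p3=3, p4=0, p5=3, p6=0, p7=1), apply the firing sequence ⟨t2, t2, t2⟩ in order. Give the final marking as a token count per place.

step 1: fire t2:  (p0=2, p1=2, p2=4, p3=3, p4=0, p5=3, p6=0, p7=1) → (p0=2, p1=2, p2=5, p3=3, p4=0, p5=2, p6=0, p7=1)
step 2: fire t2:  (p0=2, p1=2, p2=5, p3=3, p4=0, p5=2, p6=0, p7=1) → (p0=2, p1=2, p2=6, p3=3, p4=0, p5=1, p6=0, p7=1)
step 3: fire t2:  (p0=2, p1=2, p2=6, p3=3, p4=0, p5=1, p6=0, p7=1) → (p0=2, p1=2, p2=7, p3=3, p4=0, p5=0, p6=0, p7=1)

(p0=2, p1=2, p2=7, p3=3, p4=0, p5=0, p6=0, p7=1)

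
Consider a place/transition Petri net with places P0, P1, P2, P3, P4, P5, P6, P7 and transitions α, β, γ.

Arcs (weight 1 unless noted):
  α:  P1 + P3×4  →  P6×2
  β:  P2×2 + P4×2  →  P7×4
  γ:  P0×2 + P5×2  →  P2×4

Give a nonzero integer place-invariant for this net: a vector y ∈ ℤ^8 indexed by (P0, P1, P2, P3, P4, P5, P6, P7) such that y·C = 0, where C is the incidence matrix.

y = (P0:0, P1:4, P2:0, P3:-1, P4:0, P5:0, P6:0, P7:0)

Incidence matrix C (rows=places, cols=transitions):
        α    β    γ
   P0   0    0   -2
   P1  -1    0    0
   P2   0   -2    4
   P3  -4    0    0
   P4   0   -2    0
   P5   0    0   -2
   P6   2    0    0
   P7   0    4    0

Candidate y = [0, 4, 0, -1, 0, 0, 0, 0]; check y·C column-wise:
  col α: 4·-1 + -1·-4 + 0·2 = 0
  col β: 4·0 + 0·-2 + -1·0 + 0·-2 + 0·4 = 0
  col γ: 0·-2 + 4·0 + 0·4 + -1·0 + 0·-2 = 0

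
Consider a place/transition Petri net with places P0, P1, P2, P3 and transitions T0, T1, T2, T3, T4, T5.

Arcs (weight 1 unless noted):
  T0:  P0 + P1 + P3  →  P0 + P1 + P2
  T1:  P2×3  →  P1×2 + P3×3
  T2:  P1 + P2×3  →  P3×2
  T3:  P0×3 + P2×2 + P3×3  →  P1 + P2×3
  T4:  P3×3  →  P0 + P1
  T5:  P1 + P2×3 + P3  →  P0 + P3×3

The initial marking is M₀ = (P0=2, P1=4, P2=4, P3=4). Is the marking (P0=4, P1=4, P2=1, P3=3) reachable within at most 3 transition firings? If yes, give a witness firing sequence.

YES — reachable via ⟨T4, T5⟩ (2 firings)

step 1: fire T4:  (P0=2, P1=4, P2=4, P3=4) → (P0=3, P1=5, P2=4, P3=1)
step 2: fire T5:  (P0=3, P1=5, P2=4, P3=1) → (P0=4, P1=4, P2=1, P3=3)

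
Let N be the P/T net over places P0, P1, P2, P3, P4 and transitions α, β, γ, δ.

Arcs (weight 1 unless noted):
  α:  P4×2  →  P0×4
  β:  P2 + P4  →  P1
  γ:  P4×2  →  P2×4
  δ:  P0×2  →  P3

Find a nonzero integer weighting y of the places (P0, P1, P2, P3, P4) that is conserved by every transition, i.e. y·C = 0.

Incidence matrix C (rows=places, cols=transitions):
        α    β    γ    δ
   P0   4    0    0   -2
   P1   0    1    0    0
   P2   0   -1    4    0
   P3   0    0    0    1
   P4  -2   -1   -2    0

Candidate y = [1, 3, 1, 2, 2]; check y·C column-wise:
  col α: 1·4 + 3·0 + 1·0 + 2·0 + 2·-2 = 0
  col β: 1·0 + 3·1 + 1·-1 + 2·0 + 2·-1 = 0
  col γ: 1·0 + 3·0 + 1·4 + 2·0 + 2·-2 = 0
  col δ: 1·-2 + 3·0 + 1·0 + 2·1 + 2·0 = 0

y = (P0:1, P1:3, P2:1, P3:2, P4:2)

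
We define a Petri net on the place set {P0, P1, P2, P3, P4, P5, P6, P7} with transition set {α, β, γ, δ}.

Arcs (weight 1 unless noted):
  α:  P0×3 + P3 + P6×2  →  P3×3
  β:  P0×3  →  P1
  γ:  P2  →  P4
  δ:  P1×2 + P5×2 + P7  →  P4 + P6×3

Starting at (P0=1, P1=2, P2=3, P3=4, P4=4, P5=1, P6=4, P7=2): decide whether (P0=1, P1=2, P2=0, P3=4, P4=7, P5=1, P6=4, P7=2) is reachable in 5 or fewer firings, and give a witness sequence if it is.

YES — reachable via ⟨γ, γ, γ⟩ (3 firings)

step 1: fire γ:  (P0=1, P1=2, P2=3, P3=4, P4=4, P5=1, P6=4, P7=2) → (P0=1, P1=2, P2=2, P3=4, P4=5, P5=1, P6=4, P7=2)
step 2: fire γ:  (P0=1, P1=2, P2=2, P3=4, P4=5, P5=1, P6=4, P7=2) → (P0=1, P1=2, P2=1, P3=4, P4=6, P5=1, P6=4, P7=2)
step 3: fire γ:  (P0=1, P1=2, P2=1, P3=4, P4=6, P5=1, P6=4, P7=2) → (P0=1, P1=2, P2=0, P3=4, P4=7, P5=1, P6=4, P7=2)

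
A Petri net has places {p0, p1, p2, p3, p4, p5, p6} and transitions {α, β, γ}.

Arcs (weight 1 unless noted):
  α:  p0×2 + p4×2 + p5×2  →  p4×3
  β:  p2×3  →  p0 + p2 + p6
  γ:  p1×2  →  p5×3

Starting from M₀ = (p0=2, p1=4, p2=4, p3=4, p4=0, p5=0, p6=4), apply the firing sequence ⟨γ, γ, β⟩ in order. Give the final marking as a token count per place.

step 1: fire γ:  (p0=2, p1=4, p2=4, p3=4, p4=0, p5=0, p6=4) → (p0=2, p1=2, p2=4, p3=4, p4=0, p5=3, p6=4)
step 2: fire γ:  (p0=2, p1=2, p2=4, p3=4, p4=0, p5=3, p6=4) → (p0=2, p1=0, p2=4, p3=4, p4=0, p5=6, p6=4)
step 3: fire β:  (p0=2, p1=0, p2=4, p3=4, p4=0, p5=6, p6=4) → (p0=3, p1=0, p2=2, p3=4, p4=0, p5=6, p6=5)

(p0=3, p1=0, p2=2, p3=4, p4=0, p5=6, p6=5)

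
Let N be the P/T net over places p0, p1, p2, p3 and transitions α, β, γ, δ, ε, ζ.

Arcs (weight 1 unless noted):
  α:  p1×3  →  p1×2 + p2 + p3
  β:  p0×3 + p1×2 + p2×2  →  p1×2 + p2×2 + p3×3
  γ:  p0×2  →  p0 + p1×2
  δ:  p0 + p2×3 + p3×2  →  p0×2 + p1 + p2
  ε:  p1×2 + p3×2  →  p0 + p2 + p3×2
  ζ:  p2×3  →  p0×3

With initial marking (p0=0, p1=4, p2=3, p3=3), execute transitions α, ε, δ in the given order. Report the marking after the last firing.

(p0=2, p1=2, p2=3, p3=2)

step 1: fire α:  (p0=0, p1=4, p2=3, p3=3) → (p0=0, p1=3, p2=4, p3=4)
step 2: fire ε:  (p0=0, p1=3, p2=4, p3=4) → (p0=1, p1=1, p2=5, p3=4)
step 3: fire δ:  (p0=1, p1=1, p2=5, p3=4) → (p0=2, p1=2, p2=3, p3=2)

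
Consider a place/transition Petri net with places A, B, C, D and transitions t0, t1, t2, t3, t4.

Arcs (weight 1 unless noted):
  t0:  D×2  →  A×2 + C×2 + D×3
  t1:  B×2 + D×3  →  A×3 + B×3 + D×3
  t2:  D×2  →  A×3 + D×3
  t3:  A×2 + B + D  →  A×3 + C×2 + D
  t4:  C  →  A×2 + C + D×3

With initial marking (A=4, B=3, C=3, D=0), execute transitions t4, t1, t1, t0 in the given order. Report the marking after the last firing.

step 1: fire t4:  (A=4, B=3, C=3, D=0) → (A=6, B=3, C=3, D=3)
step 2: fire t1:  (A=6, B=3, C=3, D=3) → (A=9, B=4, C=3, D=3)
step 3: fire t1:  (A=9, B=4, C=3, D=3) → (A=12, B=5, C=3, D=3)
step 4: fire t0:  (A=12, B=5, C=3, D=3) → (A=14, B=5, C=5, D=4)

(A=14, B=5, C=5, D=4)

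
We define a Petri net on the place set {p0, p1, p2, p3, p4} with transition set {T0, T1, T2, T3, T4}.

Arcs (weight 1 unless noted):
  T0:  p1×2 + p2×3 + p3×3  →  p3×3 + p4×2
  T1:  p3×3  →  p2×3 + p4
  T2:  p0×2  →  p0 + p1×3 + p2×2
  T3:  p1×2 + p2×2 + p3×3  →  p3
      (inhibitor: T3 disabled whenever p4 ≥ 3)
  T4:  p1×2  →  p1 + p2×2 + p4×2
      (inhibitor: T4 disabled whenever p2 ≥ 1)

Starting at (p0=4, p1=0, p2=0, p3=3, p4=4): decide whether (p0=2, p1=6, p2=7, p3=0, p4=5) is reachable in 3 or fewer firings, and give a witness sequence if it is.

step 1: fire T1:  (p0=4, p1=0, p2=0, p3=3, p4=4) → (p0=4, p1=0, p2=3, p3=0, p4=5)
step 2: fire T2:  (p0=4, p1=0, p2=3, p3=0, p4=5) → (p0=3, p1=3, p2=5, p3=0, p4=5)
step 3: fire T2:  (p0=3, p1=3, p2=5, p3=0, p4=5) → (p0=2, p1=6, p2=7, p3=0, p4=5)

YES — reachable via ⟨T1, T2, T2⟩ (3 firings)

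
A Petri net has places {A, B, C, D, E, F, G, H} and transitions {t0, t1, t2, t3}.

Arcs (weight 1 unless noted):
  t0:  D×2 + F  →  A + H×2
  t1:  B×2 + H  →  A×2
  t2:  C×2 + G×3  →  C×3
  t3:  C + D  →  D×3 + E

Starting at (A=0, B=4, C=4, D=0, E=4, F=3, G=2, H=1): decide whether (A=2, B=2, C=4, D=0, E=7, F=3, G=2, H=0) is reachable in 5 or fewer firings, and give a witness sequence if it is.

NO — not reachable within 5 firings

depth 0: 1 marking
depth 1: 2 markings reached so far
depth 2: 2 markings reached so far
(frontier empty at depth 2; search complete)
target is not among the 2 markings reachable within 5 steps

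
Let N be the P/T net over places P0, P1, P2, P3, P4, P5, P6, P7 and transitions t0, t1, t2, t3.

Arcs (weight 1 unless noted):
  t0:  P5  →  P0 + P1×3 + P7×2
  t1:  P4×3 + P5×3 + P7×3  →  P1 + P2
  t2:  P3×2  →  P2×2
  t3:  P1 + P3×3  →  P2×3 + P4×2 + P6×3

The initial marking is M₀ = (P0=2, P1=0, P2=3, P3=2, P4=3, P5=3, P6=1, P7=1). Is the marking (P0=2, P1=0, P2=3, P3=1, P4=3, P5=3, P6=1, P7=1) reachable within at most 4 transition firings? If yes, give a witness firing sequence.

depth 0: 1 marking
depth 1: 3 markings reached so far
depth 2: 5 markings reached so far
depth 3: 7 markings reached so far
depth 4: 8 markings reached so far
target is not among the 8 markings reachable within 4 steps

NO — not reachable within 4 firings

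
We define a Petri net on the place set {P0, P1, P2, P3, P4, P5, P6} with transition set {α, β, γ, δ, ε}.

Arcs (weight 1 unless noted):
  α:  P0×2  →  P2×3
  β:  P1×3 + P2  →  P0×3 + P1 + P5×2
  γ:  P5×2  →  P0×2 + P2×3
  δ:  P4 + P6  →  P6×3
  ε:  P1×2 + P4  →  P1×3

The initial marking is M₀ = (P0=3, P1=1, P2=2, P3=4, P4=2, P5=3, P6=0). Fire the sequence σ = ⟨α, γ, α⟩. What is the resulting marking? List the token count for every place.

(P0=1, P1=1, P2=11, P3=4, P4=2, P5=1, P6=0)

step 1: fire α:  (P0=3, P1=1, P2=2, P3=4, P4=2, P5=3, P6=0) → (P0=1, P1=1, P2=5, P3=4, P4=2, P5=3, P6=0)
step 2: fire γ:  (P0=1, P1=1, P2=5, P3=4, P4=2, P5=3, P6=0) → (P0=3, P1=1, P2=8, P3=4, P4=2, P5=1, P6=0)
step 3: fire α:  (P0=3, P1=1, P2=8, P3=4, P4=2, P5=1, P6=0) → (P0=1, P1=1, P2=11, P3=4, P4=2, P5=1, P6=0)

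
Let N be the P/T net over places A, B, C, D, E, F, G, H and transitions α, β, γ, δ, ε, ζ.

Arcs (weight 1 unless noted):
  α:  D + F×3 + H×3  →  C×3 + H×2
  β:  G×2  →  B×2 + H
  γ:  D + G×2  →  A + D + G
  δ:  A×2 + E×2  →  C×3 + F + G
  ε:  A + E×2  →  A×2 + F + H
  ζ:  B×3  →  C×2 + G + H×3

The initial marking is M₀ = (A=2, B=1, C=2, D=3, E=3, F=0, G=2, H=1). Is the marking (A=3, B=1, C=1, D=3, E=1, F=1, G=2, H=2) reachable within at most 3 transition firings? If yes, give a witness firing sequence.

depth 0: 1 marking
depth 1: 5 markings reached so far
depth 2: 10 markings reached so far
depth 3: 14 markings reached so far
target is not among the 14 markings reachable within 3 steps

NO — not reachable within 3 firings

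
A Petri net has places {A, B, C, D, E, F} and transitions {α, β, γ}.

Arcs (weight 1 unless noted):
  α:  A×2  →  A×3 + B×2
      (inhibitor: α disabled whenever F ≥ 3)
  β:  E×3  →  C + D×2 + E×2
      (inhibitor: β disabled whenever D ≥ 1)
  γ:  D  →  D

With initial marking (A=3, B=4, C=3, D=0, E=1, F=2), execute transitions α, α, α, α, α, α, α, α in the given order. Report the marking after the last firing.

step 1: fire α:  (A=3, B=4, C=3, D=0, E=1, F=2) → (A=4, B=6, C=3, D=0, E=1, F=2)
step 2: fire α:  (A=4, B=6, C=3, D=0, E=1, F=2) → (A=5, B=8, C=3, D=0, E=1, F=2)
step 3: fire α:  (A=5, B=8, C=3, D=0, E=1, F=2) → (A=6, B=10, C=3, D=0, E=1, F=2)
step 4: fire α:  (A=6, B=10, C=3, D=0, E=1, F=2) → (A=7, B=12, C=3, D=0, E=1, F=2)
step 5: fire α:  (A=7, B=12, C=3, D=0, E=1, F=2) → (A=8, B=14, C=3, D=0, E=1, F=2)
step 6: fire α:  (A=8, B=14, C=3, D=0, E=1, F=2) → (A=9, B=16, C=3, D=0, E=1, F=2)
step 7: fire α:  (A=9, B=16, C=3, D=0, E=1, F=2) → (A=10, B=18, C=3, D=0, E=1, F=2)
step 8: fire α:  (A=10, B=18, C=3, D=0, E=1, F=2) → (A=11, B=20, C=3, D=0, E=1, F=2)

(A=11, B=20, C=3, D=0, E=1, F=2)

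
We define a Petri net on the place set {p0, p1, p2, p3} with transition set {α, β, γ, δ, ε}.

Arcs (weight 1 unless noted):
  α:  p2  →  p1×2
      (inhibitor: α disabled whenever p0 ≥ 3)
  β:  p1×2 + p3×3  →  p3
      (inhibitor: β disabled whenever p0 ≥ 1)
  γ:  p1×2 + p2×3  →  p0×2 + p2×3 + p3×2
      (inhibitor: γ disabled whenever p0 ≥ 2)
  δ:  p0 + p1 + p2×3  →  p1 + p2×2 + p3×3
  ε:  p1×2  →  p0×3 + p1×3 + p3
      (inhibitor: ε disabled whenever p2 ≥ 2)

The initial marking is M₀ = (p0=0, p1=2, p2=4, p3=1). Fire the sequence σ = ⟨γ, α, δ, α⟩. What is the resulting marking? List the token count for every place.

step 1: fire γ:  (p0=0, p1=2, p2=4, p3=1) → (p0=2, p1=0, p2=4, p3=3)
step 2: fire α:  (p0=2, p1=0, p2=4, p3=3) → (p0=2, p1=2, p2=3, p3=3)
step 3: fire δ:  (p0=2, p1=2, p2=3, p3=3) → (p0=1, p1=2, p2=2, p3=6)
step 4: fire α:  (p0=1, p1=2, p2=2, p3=6) → (p0=1, p1=4, p2=1, p3=6)

(p0=1, p1=4, p2=1, p3=6)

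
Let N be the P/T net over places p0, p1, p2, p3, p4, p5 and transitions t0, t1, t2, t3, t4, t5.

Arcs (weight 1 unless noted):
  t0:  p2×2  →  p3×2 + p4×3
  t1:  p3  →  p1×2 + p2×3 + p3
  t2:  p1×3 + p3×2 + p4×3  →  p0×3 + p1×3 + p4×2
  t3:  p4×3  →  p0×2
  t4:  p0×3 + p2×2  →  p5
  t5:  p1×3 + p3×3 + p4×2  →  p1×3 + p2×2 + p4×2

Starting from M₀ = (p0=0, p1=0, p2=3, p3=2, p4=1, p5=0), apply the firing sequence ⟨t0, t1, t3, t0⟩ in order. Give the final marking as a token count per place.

(p0=2, p1=2, p2=2, p3=6, p4=4, p5=0)

step 1: fire t0:  (p0=0, p1=0, p2=3, p3=2, p4=1, p5=0) → (p0=0, p1=0, p2=1, p3=4, p4=4, p5=0)
step 2: fire t1:  (p0=0, p1=0, p2=1, p3=4, p4=4, p5=0) → (p0=0, p1=2, p2=4, p3=4, p4=4, p5=0)
step 3: fire t3:  (p0=0, p1=2, p2=4, p3=4, p4=4, p5=0) → (p0=2, p1=2, p2=4, p3=4, p4=1, p5=0)
step 4: fire t0:  (p0=2, p1=2, p2=4, p3=4, p4=1, p5=0) → (p0=2, p1=2, p2=2, p3=6, p4=4, p5=0)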